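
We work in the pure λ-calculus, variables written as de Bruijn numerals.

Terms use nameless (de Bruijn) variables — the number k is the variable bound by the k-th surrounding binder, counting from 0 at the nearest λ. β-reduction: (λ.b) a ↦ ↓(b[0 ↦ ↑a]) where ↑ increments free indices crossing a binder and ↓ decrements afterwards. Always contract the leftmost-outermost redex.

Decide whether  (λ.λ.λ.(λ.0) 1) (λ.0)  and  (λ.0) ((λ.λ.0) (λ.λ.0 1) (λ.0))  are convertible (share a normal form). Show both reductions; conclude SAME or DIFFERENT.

Term A:
  start: (λ.λ.λ.(λ.0) 1) (λ.0)
  [1] λ.λ.(λ.0) 1
  [2] λ.λ.1

Term B:
  start: (λ.0) ((λ.λ.0) (λ.λ.0 1) (λ.0))
  [1] (λ.λ.0) (λ.λ.0 1) (λ.0)
  [2] (λ.0) (λ.0)
  [3] λ.0

Answer: DIFFERENT — A ⇓ λ.λ.1, B ⇓ λ.0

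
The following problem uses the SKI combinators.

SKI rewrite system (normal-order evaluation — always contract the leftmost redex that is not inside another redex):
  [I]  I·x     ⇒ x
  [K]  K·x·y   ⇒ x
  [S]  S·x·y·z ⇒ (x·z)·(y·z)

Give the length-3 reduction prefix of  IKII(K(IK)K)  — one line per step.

Answer: after 3 steps: K(IK)K

Reduction:
  start: IKII(K(IK)K)
  step 1: KII(K(IK)K)
  step 2: I(K(IK)K)
  step 3: K(IK)K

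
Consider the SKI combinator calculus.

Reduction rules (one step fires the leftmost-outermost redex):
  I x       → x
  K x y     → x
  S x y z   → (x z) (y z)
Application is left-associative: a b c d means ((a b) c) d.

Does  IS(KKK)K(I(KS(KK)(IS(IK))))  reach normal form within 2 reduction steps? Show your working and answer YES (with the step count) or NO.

  start: IS(KKK)K(I(KS(KK)(IS(IK))))
  [1] S(KKK)K(I(KS(KK)(IS(IK))))
  [2] KKK(I(KS(KK)(IS(IK))))(K(I(KS(KK)(IS(IK)))))

Answer: NO — after 2 steps the term is KKK(I(KS(KK)(IS(IK))))(K(I(KS(KK)(IS(IK))))), not yet normal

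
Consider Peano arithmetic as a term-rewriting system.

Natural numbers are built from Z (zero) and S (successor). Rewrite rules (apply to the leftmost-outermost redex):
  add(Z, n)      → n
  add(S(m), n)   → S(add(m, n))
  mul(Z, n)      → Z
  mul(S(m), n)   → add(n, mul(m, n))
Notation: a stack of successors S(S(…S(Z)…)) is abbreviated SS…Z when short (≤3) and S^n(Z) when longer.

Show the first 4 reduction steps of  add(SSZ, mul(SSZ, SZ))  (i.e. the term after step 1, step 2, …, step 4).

Answer: after 4 steps: S(S(add(SZ, mul(SZ, SZ))))

Derivation:
  start: add(SSZ, mul(SSZ, SZ))
  →1  S(add(SZ, mul(SSZ, SZ)))
  →2  S(S(add(Z, mul(SSZ, SZ))))
  →3  S(S(mul(SSZ, SZ)))
  →4  S(S(add(SZ, mul(SZ, SZ))))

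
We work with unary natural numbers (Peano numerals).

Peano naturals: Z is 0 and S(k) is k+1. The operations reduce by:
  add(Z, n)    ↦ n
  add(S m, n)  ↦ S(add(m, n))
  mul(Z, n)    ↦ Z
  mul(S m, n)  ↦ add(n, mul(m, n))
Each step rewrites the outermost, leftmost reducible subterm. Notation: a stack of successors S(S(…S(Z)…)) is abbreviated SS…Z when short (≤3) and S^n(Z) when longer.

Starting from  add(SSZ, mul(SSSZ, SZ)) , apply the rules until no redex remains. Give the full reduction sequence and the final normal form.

Answer: normal form = S^5(Z)  (in 13 steps)

Derivation:
  start: add(SSZ, mul(SSSZ, SZ))
  step 1: S(add(SZ, mul(SSSZ, SZ)))
  step 2: S(S(add(Z, mul(SSSZ, SZ))))
  step 3: S(S(mul(SSSZ, SZ)))
  step 4: S(S(add(SZ, mul(SSZ, SZ))))
  step 5: S(S(S(add(Z, mul(SSZ, SZ)))))
  step 6: S(S(S(mul(SSZ, SZ))))
  step 7: S(S(S(add(SZ, mul(SZ, SZ)))))
  step 8: S(S(S(S(add(Z, mul(SZ, SZ))))))
  step 9: S(S(S(S(mul(SZ, SZ)))))
  step 10: S(S(S(S(add(SZ, mul(Z, SZ))))))
  step 11: S(S(S(S(S(add(Z, mul(Z, SZ)))))))
  step 12: S(S(S(S(S(mul(Z, SZ))))))
  step 13: S^5(Z)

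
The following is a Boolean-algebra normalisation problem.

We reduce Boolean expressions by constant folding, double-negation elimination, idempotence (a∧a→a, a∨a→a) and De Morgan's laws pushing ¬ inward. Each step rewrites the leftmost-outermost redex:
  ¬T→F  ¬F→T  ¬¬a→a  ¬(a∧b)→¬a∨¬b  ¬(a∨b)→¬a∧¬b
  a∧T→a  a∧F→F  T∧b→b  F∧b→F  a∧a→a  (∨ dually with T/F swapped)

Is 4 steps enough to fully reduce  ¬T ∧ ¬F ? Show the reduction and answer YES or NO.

  start: ¬T ∧ ¬F
  [1] F ∧ ¬F
  [2] F

Answer: YES — reaches normal form F in 2 ≤ 4 steps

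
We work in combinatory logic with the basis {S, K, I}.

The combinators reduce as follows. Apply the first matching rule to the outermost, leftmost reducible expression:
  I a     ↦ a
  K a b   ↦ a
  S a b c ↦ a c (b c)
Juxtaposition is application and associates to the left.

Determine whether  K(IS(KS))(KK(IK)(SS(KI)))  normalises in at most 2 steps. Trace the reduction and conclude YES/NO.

  start: K(IS(KS))(KK(IK)(SS(KI)))
  [1] IS(KS)
  [2] S(KS)

Answer: YES — reaches normal form S(KS) in 2 ≤ 2 steps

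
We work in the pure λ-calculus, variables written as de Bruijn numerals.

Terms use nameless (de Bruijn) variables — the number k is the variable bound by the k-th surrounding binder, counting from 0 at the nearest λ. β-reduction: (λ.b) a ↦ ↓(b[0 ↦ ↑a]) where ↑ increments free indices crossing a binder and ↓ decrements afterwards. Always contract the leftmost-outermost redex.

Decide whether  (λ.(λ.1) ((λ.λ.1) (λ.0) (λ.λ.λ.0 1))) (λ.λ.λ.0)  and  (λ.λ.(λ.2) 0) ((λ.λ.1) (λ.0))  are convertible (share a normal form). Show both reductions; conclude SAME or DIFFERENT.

Answer: SAME — A ⇓ λ.λ.λ.0, B ⇓ λ.λ.λ.0

Reduction:
Term A:
  start: (λ.(λ.1) ((λ.λ.1) (λ.0) (λ.λ.λ.0 1))) (λ.λ.λ.0)
  step 1: (λ.λ.λ.λ.0) ((λ.λ.1) (λ.0) (λ.λ.λ.0 1))
  step 2: λ.λ.λ.0

Term B:
  start: (λ.λ.(λ.2) 0) ((λ.λ.1) (λ.0))
  step 1: λ.(λ.(λ.λ.1) (λ.0)) 0
  step 2: λ.(λ.λ.1) (λ.0)
  step 3: λ.λ.λ.0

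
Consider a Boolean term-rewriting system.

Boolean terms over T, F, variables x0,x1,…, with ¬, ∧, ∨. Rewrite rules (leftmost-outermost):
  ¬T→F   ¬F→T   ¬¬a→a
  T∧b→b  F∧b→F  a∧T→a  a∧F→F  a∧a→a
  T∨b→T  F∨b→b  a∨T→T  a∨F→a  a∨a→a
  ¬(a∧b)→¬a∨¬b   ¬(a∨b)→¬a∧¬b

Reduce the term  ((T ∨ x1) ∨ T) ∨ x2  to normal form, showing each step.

Answer: normal form = T  (in 2 steps)

Working:
  start: ((T ∨ x1) ∨ T) ∨ x2
  [1] T ∨ x2
  [2] T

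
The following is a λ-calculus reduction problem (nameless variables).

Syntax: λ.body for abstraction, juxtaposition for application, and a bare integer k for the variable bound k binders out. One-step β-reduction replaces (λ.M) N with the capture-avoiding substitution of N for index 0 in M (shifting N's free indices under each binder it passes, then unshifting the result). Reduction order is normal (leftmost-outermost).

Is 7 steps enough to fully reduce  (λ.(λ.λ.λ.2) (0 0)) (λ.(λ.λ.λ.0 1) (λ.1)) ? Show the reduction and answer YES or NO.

Answer: YES — reaches normal form λ.λ.λ.λ.0 1 in 4 ≤ 7 steps

Derivation:
  start: (λ.(λ.λ.λ.2) (0 0)) (λ.(λ.λ.λ.0 1) (λ.1))
  step 1: (λ.λ.λ.2) ((λ.(λ.λ.λ.0 1) (λ.1)) (λ.(λ.λ.λ.0 1) (λ.1)))
  step 2: λ.λ.(λ.(λ.λ.λ.0 1) (λ.1)) (λ.(λ.λ.λ.0 1) (λ.1))
  step 3: λ.λ.(λ.λ.λ.0 1) (λ.λ.(λ.λ.λ.0 1) (λ.1))
  step 4: λ.λ.λ.λ.0 1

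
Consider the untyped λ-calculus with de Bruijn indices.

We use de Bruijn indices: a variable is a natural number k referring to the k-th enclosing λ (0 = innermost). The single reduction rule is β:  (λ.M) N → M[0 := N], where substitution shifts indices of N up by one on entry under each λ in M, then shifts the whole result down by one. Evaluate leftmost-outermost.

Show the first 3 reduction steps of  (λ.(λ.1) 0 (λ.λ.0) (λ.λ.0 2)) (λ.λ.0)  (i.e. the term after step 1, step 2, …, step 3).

Answer: after 3 steps: (λ.0) (λ.λ.0 (λ.λ.0))

Derivation:
  start: (λ.(λ.1) 0 (λ.λ.0) (λ.λ.0 2)) (λ.λ.0)
  step 1: (λ.λ.λ.0) (λ.λ.0) (λ.λ.0) (λ.λ.0 (λ.λ.0))
  step 2: (λ.λ.0) (λ.λ.0) (λ.λ.0 (λ.λ.0))
  step 3: (λ.0) (λ.λ.0 (λ.λ.0))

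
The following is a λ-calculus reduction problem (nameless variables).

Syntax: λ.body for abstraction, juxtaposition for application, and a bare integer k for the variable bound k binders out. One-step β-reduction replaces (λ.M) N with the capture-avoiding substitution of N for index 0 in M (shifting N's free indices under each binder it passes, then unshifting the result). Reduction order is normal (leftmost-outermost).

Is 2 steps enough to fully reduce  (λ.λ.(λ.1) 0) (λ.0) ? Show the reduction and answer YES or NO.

  start: (λ.λ.(λ.1) 0) (λ.0)
  →1  λ.(λ.1) 0
  →2  λ.0

Answer: YES — reaches normal form λ.0 in 2 ≤ 2 steps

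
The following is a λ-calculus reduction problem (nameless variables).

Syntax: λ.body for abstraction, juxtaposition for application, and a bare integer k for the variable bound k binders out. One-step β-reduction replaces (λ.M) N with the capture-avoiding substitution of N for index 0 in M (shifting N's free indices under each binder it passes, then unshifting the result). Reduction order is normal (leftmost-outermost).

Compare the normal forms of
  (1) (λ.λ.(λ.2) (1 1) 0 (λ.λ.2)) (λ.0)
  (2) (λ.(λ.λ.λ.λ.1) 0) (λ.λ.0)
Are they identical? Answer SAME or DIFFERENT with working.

Term A:
  start: (λ.λ.(λ.2) (1 1) 0 (λ.λ.2)) (λ.0)
  →1  λ.(λ.λ.0) ((λ.0) (λ.0)) 0 (λ.λ.2)
  →2  λ.(λ.0) 0 (λ.λ.2)
  →3  λ.0 (λ.λ.2)

Term B:
  start: (λ.(λ.λ.λ.λ.1) 0) (λ.λ.0)
  →1  (λ.λ.λ.λ.1) (λ.λ.0)
  →2  λ.λ.λ.1

Answer: DIFFERENT — A ⇓ λ.0 (λ.λ.2), B ⇓ λ.λ.λ.1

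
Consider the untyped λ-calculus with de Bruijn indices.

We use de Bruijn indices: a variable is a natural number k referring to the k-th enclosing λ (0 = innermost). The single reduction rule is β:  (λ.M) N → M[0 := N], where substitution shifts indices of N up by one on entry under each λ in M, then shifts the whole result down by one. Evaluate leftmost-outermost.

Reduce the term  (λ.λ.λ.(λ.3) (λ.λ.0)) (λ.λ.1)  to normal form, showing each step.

Answer: normal form = λ.λ.λ.λ.1  (in 2 steps)

Reduction:
  start: (λ.λ.λ.(λ.3) (λ.λ.0)) (λ.λ.1)
  [1] λ.λ.(λ.λ.λ.1) (λ.λ.0)
  [2] λ.λ.λ.λ.1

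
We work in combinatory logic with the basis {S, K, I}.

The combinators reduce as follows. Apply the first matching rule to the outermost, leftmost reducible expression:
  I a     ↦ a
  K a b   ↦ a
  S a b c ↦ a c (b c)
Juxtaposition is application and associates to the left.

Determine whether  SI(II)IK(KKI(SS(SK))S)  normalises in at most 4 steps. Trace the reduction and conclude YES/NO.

Answer: NO — after 4 steps the term is IIK(KKI(SS(SK))S), not yet normal

Derivation:
  start: SI(II)IK(KKI(SS(SK))S)
  [1] II(III)K(KKI(SS(SK))S)
  [2] I(III)K(KKI(SS(SK))S)
  [3] IIIK(KKI(SS(SK))S)
  [4] IIK(KKI(SS(SK))S)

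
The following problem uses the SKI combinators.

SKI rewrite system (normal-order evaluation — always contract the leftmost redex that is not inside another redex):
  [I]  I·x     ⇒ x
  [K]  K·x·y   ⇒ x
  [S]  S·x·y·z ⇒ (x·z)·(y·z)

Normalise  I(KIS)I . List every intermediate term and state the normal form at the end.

Answer: normal form = I  (in 3 steps)

Working:
  start: I(KIS)I
  [1] KISI
  [2] II
  [3] I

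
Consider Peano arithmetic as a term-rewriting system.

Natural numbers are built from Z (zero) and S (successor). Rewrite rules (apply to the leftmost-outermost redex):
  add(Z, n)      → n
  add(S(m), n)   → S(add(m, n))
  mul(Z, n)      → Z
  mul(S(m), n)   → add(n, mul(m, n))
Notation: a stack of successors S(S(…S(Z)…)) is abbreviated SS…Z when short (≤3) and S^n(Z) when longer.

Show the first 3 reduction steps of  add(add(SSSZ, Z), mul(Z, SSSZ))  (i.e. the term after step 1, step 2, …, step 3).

Answer: after 3 steps: S(add(S(add(SZ, Z)), mul(Z, SSSZ)))

Working:
  start: add(add(SSSZ, Z), mul(Z, SSSZ))
  [1] add(S(add(SSZ, Z)), mul(Z, SSSZ))
  [2] S(add(add(SSZ, Z), mul(Z, SSSZ)))
  [3] S(add(S(add(SZ, Z)), mul(Z, SSSZ)))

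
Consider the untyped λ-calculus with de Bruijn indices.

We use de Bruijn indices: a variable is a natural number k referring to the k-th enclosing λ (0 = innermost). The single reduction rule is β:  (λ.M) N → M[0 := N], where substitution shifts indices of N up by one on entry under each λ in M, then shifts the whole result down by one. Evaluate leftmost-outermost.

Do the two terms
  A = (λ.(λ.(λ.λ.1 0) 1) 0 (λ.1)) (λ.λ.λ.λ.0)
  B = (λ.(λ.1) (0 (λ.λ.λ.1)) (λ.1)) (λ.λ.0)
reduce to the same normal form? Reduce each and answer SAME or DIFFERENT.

Answer: DIFFERENT — A ⇓ λ.λ.λ.0, B ⇓ λ.0

Derivation:
Term A:
  start: (λ.(λ.(λ.λ.1 0) 1) 0 (λ.1)) (λ.λ.λ.λ.0)
  step 1: (λ.(λ.λ.1 0) (λ.λ.λ.λ.0)) (λ.λ.λ.λ.0) (λ.λ.λ.λ.λ.0)
  step 2: (λ.λ.1 0) (λ.λ.λ.λ.0) (λ.λ.λ.λ.λ.0)
  step 3: (λ.(λ.λ.λ.λ.0) 0) (λ.λ.λ.λ.λ.0)
  step 4: (λ.λ.λ.λ.0) (λ.λ.λ.λ.λ.0)
  step 5: λ.λ.λ.0

Term B:
  start: (λ.(λ.1) (0 (λ.λ.λ.1)) (λ.1)) (λ.λ.0)
  step 1: (λ.λ.λ.0) ((λ.λ.0) (λ.λ.λ.1)) (λ.λ.λ.0)
  step 2: (λ.λ.0) (λ.λ.λ.0)
  step 3: λ.0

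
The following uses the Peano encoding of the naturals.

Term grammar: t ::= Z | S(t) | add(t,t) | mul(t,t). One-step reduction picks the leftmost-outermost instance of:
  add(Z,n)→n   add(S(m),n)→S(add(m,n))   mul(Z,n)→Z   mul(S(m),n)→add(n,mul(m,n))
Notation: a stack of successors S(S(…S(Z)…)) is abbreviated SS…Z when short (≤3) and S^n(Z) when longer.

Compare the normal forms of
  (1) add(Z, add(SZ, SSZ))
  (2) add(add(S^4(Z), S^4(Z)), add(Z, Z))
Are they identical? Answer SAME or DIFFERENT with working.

Term A:
  start: add(Z, add(SZ, SSZ))
  [1] add(SZ, SSZ)
  [2] S(add(Z, SSZ))
  [3] SSSZ

Term B:
  start: add(add(S^4(Z), S^4(Z)), add(Z, Z))
  [1] add(S(add(SSSZ, S^4(Z))), add(Z, Z))
  [2] S(add(add(SSSZ, S^4(Z)), add(Z, Z)))
  [3] S(add(S(add(SSZ, S^4(Z))), add(Z, Z)))
  [4] S(S(add(add(SSZ, S^4(Z)), add(Z, Z))))
  [5] S(S(add(S(add(SZ, S^4(Z))), add(Z, Z))))
  [6] S(S(S(add(add(SZ, S^4(Z)), add(Z, Z)))))
  [7] S(S(S(add(S(add(Z, S^4(Z))), add(Z, Z)))))
  [8] S(S(S(S(add(add(Z, S^4(Z)), add(Z, Z))))))
  [9] S(S(S(S(add(S^4(Z), add(Z, Z))))))
  [10] S(S(S(S(S(add(SSSZ, add(Z, Z)))))))
  [11] S(S(S(S(S(S(add(SSZ, add(Z, Z))))))))
  [12] S(S(S(S(S(S(S(add(SZ, add(Z, Z)))))))))
  [13] S(S(S(S(S(S(S(S(add(Z, add(Z, Z))))))))))
  [14] S(S(S(S(S(S(S(S(add(Z, Z)))))))))
  [15] S^8(Z)

Answer: DIFFERENT — A ⇓ SSSZ, B ⇓ S^8(Z)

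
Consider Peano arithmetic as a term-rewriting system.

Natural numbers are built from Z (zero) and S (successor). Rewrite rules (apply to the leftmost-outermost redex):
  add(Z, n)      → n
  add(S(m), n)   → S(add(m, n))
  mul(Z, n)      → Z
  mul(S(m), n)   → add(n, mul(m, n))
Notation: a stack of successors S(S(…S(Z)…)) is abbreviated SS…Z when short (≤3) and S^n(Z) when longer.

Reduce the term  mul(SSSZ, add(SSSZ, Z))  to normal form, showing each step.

  start: mul(SSSZ, add(SSSZ, Z))
  step 1: add(add(SSSZ, Z), mul(SSZ, add(SSSZ, Z)))
  step 2: add(S(add(SSZ, Z)), mul(SSZ, add(SSSZ, Z)))
  step 3: S(add(add(SSZ, Z), mul(SSZ, add(SSSZ, Z))))
  step 4: S(add(S(add(SZ, Z)), mul(SSZ, add(SSSZ, Z))))
  step 5: S(S(add(add(SZ, Z), mul(SSZ, add(SSSZ, Z)))))
  step 6: S(S(add(S(add(Z, Z)), mul(SSZ, add(SSSZ, Z)))))
  step 7: S(S(S(add(add(Z, Z), mul(SSZ, add(SSSZ, Z))))))
  step 8: S(S(S(add(Z, mul(SSZ, add(SSSZ, Z))))))
  step 9: S(S(S(mul(SSZ, add(SSSZ, Z)))))
  step 10: S(S(S(add(add(SSSZ, Z), mul(SZ, add(SSSZ, Z))))))
  step 11: S(S(S(add(S(add(SSZ, Z)), mul(SZ, add(SSSZ, Z))))))
  step 12: S(S(S(S(add(add(SSZ, Z), mul(SZ, add(SSSZ, Z)))))))
  step 13: S(S(S(S(add(S(add(SZ, Z)), mul(SZ, add(SSSZ, Z)))))))
  step 14: S(S(S(S(S(add(add(SZ, Z), mul(SZ, add(SSSZ, Z))))))))
  step 15: S(S(S(S(S(add(S(add(Z, Z)), mul(SZ, add(SSSZ, Z))))))))
  step 16: S(S(S(S(S(S(add(add(Z, Z), mul(SZ, add(SSSZ, Z)))))))))
  step 17: S(S(S(S(S(S(add(Z, mul(SZ, add(SSSZ, Z)))))))))
  step 18: S(S(S(S(S(S(mul(SZ, add(SSSZ, Z))))))))
  step 19: S(S(S(S(S(S(add(add(SSSZ, Z), mul(Z, add(SSSZ, Z)))))))))
  step 20: S(S(S(S(S(S(add(S(add(SSZ, Z)), mul(Z, add(SSSZ, Z)))))))))
  step 21: S(S(S(S(S(S(S(add(add(SSZ, Z), mul(Z, add(SSSZ, Z))))))))))
  step 22: S(S(S(S(S(S(S(add(S(add(SZ, Z)), mul(Z, add(SSSZ, Z))))))))))
  step 23: S(S(S(S(S(S(S(S(add(add(SZ, Z), mul(Z, add(SSSZ, Z)))))))))))
  step 24: S(S(S(S(S(S(S(S(add(S(add(Z, Z)), mul(Z, add(SSSZ, Z)))))))))))
  step 25: S(S(S(S(S(S(S(S(S(add(add(Z, Z), mul(Z, add(SSSZ, Z))))))))))))
  step 26: S(S(S(S(S(S(S(S(S(add(Z, mul(Z, add(SSSZ, Z))))))))))))
  step 27: S(S(S(S(S(S(S(S(S(mul(Z, add(SSSZ, Z)))))))))))
  step 28: S^9(Z)

Answer: normal form = S^9(Z)  (in 28 steps)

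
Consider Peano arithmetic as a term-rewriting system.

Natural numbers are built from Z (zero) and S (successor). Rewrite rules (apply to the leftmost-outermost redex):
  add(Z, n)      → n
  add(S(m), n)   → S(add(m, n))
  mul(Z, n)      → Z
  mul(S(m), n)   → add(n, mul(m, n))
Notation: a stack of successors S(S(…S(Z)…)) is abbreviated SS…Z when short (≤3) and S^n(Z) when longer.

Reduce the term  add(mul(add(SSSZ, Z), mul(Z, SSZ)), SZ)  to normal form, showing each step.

  start: add(mul(add(SSSZ, Z), mul(Z, SSZ)), SZ)
  [1] add(mul(S(add(SSZ, Z)), mul(Z, SSZ)), SZ)
  [2] add(add(mul(Z, SSZ), mul(add(SSZ, Z), mul(Z, SSZ))), SZ)
  [3] add(add(Z, mul(add(SSZ, Z), mul(Z, SSZ))), SZ)
  [4] add(mul(add(SSZ, Z), mul(Z, SSZ)), SZ)
  [5] add(mul(S(add(SZ, Z)), mul(Z, SSZ)), SZ)
  [6] add(add(mul(Z, SSZ), mul(add(SZ, Z), mul(Z, SSZ))), SZ)
  [7] add(add(Z, mul(add(SZ, Z), mul(Z, SSZ))), SZ)
  [8] add(mul(add(SZ, Z), mul(Z, SSZ)), SZ)
  [9] add(mul(S(add(Z, Z)), mul(Z, SSZ)), SZ)
  [10] add(add(mul(Z, SSZ), mul(add(Z, Z), mul(Z, SSZ))), SZ)
  [11] add(add(Z, mul(add(Z, Z), mul(Z, SSZ))), SZ)
  [12] add(mul(add(Z, Z), mul(Z, SSZ)), SZ)
  [13] add(mul(Z, mul(Z, SSZ)), SZ)
  [14] add(Z, SZ)
  [15] SZ

Answer: normal form = SZ  (in 15 steps)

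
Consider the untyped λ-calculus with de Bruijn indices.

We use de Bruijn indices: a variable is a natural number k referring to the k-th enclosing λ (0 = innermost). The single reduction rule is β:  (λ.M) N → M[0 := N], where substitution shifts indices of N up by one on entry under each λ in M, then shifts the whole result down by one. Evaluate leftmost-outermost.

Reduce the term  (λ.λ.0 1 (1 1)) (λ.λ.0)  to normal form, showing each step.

  start: (λ.λ.0 1 (1 1)) (λ.λ.0)
  →1  λ.0 (λ.λ.0) ((λ.λ.0) (λ.λ.0))
  →2  λ.0 (λ.λ.0) (λ.0)

Answer: normal form = λ.0 (λ.λ.0) (λ.0)  (in 2 steps)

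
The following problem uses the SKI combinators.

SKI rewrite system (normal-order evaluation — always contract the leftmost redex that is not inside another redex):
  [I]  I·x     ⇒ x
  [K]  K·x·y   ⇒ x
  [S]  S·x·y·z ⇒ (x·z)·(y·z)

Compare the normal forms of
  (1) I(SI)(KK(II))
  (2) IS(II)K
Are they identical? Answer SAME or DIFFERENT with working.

Answer: SAME — A ⇓ SIK, B ⇓ SIK

Derivation:
Term A:
  start: I(SI)(KK(II))
  step 1: SI(KK(II))
  step 2: SIK

Term B:
  start: IS(II)K
  step 1: S(II)K
  step 2: SIK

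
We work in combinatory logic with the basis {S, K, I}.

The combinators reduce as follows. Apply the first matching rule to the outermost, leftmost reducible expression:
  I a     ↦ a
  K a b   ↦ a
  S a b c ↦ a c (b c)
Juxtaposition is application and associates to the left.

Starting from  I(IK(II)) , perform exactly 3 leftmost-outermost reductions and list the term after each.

  start: I(IK(II))
  [1] IK(II)
  [2] K(II)
  [3] KI

Answer: after 3 steps: KI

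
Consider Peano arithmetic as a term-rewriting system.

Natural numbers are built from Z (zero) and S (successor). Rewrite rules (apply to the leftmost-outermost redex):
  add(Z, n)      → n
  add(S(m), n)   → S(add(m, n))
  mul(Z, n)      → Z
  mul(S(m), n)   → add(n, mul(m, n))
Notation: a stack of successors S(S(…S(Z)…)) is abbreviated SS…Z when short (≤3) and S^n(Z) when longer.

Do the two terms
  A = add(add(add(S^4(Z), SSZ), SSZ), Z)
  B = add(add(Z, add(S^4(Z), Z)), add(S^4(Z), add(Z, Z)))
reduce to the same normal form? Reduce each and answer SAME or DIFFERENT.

Answer: SAME — A ⇓ S^8(Z), B ⇓ S^8(Z)

Derivation:
Term A:
  start: add(add(add(S^4(Z), SSZ), SSZ), Z)
  [1] add(add(S(add(SSSZ, SSZ)), SSZ), Z)
  [2] add(S(add(add(SSSZ, SSZ), SSZ)), Z)
  [3] S(add(add(add(SSSZ, SSZ), SSZ), Z))
  [4] S(add(add(S(add(SSZ, SSZ)), SSZ), Z))
  [5] S(add(S(add(add(SSZ, SSZ), SSZ)), Z))
  [6] S(S(add(add(add(SSZ, SSZ), SSZ), Z)))
  [7] S(S(add(add(S(add(SZ, SSZ)), SSZ), Z)))
  [8] S(S(add(S(add(add(SZ, SSZ), SSZ)), Z)))
  [9] S(S(S(add(add(add(SZ, SSZ), SSZ), Z))))
  [10] S(S(S(add(add(S(add(Z, SSZ)), SSZ), Z))))
  [11] S(S(S(add(S(add(add(Z, SSZ), SSZ)), Z))))
  [12] S(S(S(S(add(add(add(Z, SSZ), SSZ), Z)))))
  [13] S(S(S(S(add(add(SSZ, SSZ), Z)))))
  [14] S(S(S(S(add(S(add(SZ, SSZ)), Z)))))
  [15] S(S(S(S(S(add(add(SZ, SSZ), Z))))))
  [16] S(S(S(S(S(add(S(add(Z, SSZ)), Z))))))
  [17] S(S(S(S(S(S(add(add(Z, SSZ), Z)))))))
  [18] S(S(S(S(S(S(add(SSZ, Z)))))))
  [19] S(S(S(S(S(S(S(add(SZ, Z))))))))
  [20] S(S(S(S(S(S(S(S(add(Z, Z)))))))))
  [21] S^8(Z)

Term B:
  start: add(add(Z, add(S^4(Z), Z)), add(S^4(Z), add(Z, Z)))
  [1] add(add(S^4(Z), Z), add(S^4(Z), add(Z, Z)))
  [2] add(S(add(SSSZ, Z)), add(S^4(Z), add(Z, Z)))
  [3] S(add(add(SSSZ, Z), add(S^4(Z), add(Z, Z))))
  [4] S(add(S(add(SSZ, Z)), add(S^4(Z), add(Z, Z))))
  [5] S(S(add(add(SSZ, Z), add(S^4(Z), add(Z, Z)))))
  [6] S(S(add(S(add(SZ, Z)), add(S^4(Z), add(Z, Z)))))
  [7] S(S(S(add(add(SZ, Z), add(S^4(Z), add(Z, Z))))))
  [8] S(S(S(add(S(add(Z, Z)), add(S^4(Z), add(Z, Z))))))
  [9] S(S(S(S(add(add(Z, Z), add(S^4(Z), add(Z, Z)))))))
  [10] S(S(S(S(add(Z, add(S^4(Z), add(Z, Z)))))))
  [11] S(S(S(S(add(S^4(Z), add(Z, Z))))))
  [12] S(S(S(S(S(add(SSSZ, add(Z, Z)))))))
  [13] S(S(S(S(S(S(add(SSZ, add(Z, Z))))))))
  [14] S(S(S(S(S(S(S(add(SZ, add(Z, Z)))))))))
  [15] S(S(S(S(S(S(S(S(add(Z, add(Z, Z))))))))))
  [16] S(S(S(S(S(S(S(S(add(Z, Z)))))))))
  [17] S^8(Z)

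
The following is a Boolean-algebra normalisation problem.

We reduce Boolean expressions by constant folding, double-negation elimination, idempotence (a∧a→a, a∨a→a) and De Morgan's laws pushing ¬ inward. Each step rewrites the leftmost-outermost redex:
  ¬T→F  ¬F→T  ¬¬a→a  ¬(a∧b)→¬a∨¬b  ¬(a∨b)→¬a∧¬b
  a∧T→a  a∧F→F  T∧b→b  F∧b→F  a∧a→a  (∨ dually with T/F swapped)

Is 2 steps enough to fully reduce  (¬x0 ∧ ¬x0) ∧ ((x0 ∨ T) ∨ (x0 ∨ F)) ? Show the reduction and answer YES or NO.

Answer: NO — after 2 steps the term is ¬x0 ∧ (T ∨ (x0 ∨ F)), not yet normal

Working:
  start: (¬x0 ∧ ¬x0) ∧ ((x0 ∨ T) ∨ (x0 ∨ F))
  [1] ¬x0 ∧ ((x0 ∨ T) ∨ (x0 ∨ F))
  [2] ¬x0 ∧ (T ∨ (x0 ∨ F))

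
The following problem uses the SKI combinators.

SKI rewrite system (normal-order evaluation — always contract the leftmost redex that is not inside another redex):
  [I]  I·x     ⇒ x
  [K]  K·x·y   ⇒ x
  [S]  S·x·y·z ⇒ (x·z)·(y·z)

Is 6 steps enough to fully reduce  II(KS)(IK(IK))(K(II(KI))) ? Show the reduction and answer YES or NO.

  start: II(KS)(IK(IK))(K(II(KI)))
  step 1: I(KS)(IK(IK))(K(II(KI)))
  step 2: KS(IK(IK))(K(II(KI)))
  step 3: S(K(II(KI)))
  step 4: S(K(I(KI)))
  step 5: S(K(KI))

Answer: YES — reaches normal form S(K(KI)) in 5 ≤ 6 steps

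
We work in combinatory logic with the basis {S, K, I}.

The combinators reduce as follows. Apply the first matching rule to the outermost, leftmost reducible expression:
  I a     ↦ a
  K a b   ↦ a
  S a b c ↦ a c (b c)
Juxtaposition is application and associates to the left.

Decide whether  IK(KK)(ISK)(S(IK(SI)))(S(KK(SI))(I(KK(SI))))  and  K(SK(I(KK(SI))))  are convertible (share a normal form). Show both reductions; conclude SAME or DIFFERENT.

Answer: SAME — A ⇓ K(SKK), B ⇓ K(SKK)

Working:
Term A:
  start: IK(KK)(ISK)(S(IK(SI)))(S(KK(SI))(I(KK(SI))))
  step 1: K(KK)(ISK)(S(IK(SI)))(S(KK(SI))(I(KK(SI))))
  step 2: KK(S(IK(SI)))(S(KK(SI))(I(KK(SI))))
  step 3: K(S(KK(SI))(I(KK(SI))))
  step 4: K(SK(I(KK(SI))))
  step 5: K(SK(KK(SI)))
  step 6: K(SKK)

Term B:
  start: K(SK(I(KK(SI))))
  step 1: K(SK(KK(SI)))
  step 2: K(SKK)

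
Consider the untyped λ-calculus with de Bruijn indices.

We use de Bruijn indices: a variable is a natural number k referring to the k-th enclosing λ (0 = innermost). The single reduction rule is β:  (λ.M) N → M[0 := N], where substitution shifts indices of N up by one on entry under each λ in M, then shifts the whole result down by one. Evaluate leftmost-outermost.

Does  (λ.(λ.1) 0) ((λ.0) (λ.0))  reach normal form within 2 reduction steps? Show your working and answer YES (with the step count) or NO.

  start: (λ.(λ.1) 0) ((λ.0) (λ.0))
  →1  (λ.(λ.0) (λ.0)) ((λ.0) (λ.0))
  →2  (λ.0) (λ.0)

Answer: NO — after 2 steps the term is (λ.0) (λ.0), not yet normal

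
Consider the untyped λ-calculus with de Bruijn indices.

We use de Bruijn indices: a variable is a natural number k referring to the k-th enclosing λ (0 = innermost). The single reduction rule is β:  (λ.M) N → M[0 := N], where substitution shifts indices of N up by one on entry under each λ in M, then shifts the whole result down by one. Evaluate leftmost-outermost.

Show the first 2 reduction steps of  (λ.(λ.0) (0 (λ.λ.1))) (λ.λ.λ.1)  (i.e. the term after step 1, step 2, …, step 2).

  start: (λ.(λ.0) (0 (λ.λ.1))) (λ.λ.λ.1)
  →1  (λ.0) ((λ.λ.λ.1) (λ.λ.1))
  →2  (λ.λ.λ.1) (λ.λ.1)

Answer: after 2 steps: (λ.λ.λ.1) (λ.λ.1)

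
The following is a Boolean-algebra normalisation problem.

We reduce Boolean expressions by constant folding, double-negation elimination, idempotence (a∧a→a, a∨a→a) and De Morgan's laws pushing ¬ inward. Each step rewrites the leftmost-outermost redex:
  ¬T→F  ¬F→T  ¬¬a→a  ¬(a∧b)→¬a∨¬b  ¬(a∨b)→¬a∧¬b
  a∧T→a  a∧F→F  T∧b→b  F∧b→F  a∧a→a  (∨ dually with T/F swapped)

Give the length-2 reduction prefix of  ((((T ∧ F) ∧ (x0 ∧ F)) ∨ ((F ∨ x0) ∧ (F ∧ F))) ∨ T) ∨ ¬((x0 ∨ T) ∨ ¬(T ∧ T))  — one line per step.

  start: ((((T ∧ F) ∧ (x0 ∧ F)) ∨ ((F ∨ x0) ∧ (F ∧ F))) ∨ T) ∨ ¬((x0 ∨ T) ∨ ¬(T ∧ T))
  →1  T ∨ ¬((x0 ∨ T) ∨ ¬(T ∧ T))
  →2  T

Answer: after 2 steps: T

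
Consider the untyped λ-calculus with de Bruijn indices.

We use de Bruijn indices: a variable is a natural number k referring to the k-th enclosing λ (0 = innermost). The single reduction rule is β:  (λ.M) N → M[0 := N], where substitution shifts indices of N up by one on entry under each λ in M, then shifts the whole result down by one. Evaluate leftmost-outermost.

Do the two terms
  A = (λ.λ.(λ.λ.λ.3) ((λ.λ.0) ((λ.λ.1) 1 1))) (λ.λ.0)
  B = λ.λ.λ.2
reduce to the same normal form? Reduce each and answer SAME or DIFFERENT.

Answer: SAME — A ⇓ λ.λ.λ.2, B ⇓ λ.λ.λ.2

Reduction:
Term A:
  start: (λ.λ.(λ.λ.λ.3) ((λ.λ.0) ((λ.λ.1) 1 1))) (λ.λ.0)
  →1  λ.(λ.λ.λ.3) ((λ.λ.0) ((λ.λ.1) (λ.λ.0) (λ.λ.0)))
  →2  λ.λ.λ.2

Term B:
  start: λ.λ.λ.2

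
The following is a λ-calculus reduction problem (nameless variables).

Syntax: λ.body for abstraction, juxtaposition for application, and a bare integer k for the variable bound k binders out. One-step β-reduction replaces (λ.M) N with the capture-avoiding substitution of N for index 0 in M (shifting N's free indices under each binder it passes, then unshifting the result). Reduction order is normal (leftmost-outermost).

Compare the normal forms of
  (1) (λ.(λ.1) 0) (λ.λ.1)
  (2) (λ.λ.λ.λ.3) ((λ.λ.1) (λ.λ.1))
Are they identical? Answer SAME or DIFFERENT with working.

Answer: DIFFERENT — A ⇓ λ.λ.1, B ⇓ λ.λ.λ.λ.λ.λ.1

Reduction:
Term A:
  start: (λ.(λ.1) 0) (λ.λ.1)
  step 1: (λ.λ.λ.1) (λ.λ.1)
  step 2: λ.λ.1

Term B:
  start: (λ.λ.λ.λ.3) ((λ.λ.1) (λ.λ.1))
  step 1: λ.λ.λ.(λ.λ.1) (λ.λ.1)
  step 2: λ.λ.λ.λ.λ.λ.1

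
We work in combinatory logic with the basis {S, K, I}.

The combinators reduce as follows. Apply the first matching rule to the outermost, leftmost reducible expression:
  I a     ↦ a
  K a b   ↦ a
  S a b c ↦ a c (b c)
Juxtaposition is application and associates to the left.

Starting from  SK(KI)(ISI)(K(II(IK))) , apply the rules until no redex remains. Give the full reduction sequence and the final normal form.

Answer: normal form = SI(KK)  (in 6 steps)

Working:
  start: SK(KI)(ISI)(K(II(IK)))
  [1] K(ISI)(KI(ISI))(K(II(IK)))
  [2] ISI(K(II(IK)))
  [3] SI(K(II(IK)))
  [4] SI(K(I(IK)))
  [5] SI(K(IK))
  [6] SI(KK)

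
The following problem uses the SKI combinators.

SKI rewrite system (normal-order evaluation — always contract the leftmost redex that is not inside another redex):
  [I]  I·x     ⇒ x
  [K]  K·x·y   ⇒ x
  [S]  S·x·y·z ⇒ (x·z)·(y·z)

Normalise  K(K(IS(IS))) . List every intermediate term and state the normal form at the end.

Answer: normal form = K(K(SS))  (in 2 steps)

Working:
  start: K(K(IS(IS)))
  [1] K(K(S(IS)))
  [2] K(K(SS))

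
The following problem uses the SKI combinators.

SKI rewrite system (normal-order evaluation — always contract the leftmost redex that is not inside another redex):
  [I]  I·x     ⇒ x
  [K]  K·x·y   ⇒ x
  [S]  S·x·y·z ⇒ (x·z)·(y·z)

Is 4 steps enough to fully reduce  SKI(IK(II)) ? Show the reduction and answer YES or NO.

Answer: YES — reaches normal form KI in 4 ≤ 4 steps

Working:
  start: SKI(IK(II))
  step 1: K(IK(II))(I(IK(II)))
  step 2: IK(II)
  step 3: K(II)
  step 4: KI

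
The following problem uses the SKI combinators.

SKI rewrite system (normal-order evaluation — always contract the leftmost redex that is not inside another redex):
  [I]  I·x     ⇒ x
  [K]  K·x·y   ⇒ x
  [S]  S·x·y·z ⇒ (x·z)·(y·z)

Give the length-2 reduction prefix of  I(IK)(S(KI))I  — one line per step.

Answer: after 2 steps: K(S(KI))I

Working:
  start: I(IK)(S(KI))I
  [1] IK(S(KI))I
  [2] K(S(KI))I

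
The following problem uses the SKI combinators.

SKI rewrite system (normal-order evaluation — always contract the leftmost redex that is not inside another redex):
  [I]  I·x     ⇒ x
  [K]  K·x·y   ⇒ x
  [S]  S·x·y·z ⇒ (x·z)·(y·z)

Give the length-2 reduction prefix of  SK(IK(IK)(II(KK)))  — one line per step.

  start: SK(IK(IK)(II(KK)))
  →1  SK(K(IK)(II(KK)))
  →2  SK(IK)

Answer: after 2 steps: SK(IK)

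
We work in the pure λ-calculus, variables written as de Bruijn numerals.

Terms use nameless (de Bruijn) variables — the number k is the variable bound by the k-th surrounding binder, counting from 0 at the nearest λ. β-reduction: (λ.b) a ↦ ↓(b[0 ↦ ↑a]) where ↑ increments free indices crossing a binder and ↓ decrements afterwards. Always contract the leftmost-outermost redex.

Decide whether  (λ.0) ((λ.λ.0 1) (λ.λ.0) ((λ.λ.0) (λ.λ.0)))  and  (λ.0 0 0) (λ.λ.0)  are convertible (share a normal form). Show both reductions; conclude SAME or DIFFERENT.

Answer: SAME — A ⇓ λ.λ.0, B ⇓ λ.λ.0

Reduction:
Term A:
  start: (λ.0) ((λ.λ.0 1) (λ.λ.0) ((λ.λ.0) (λ.λ.0)))
  →1  (λ.λ.0 1) (λ.λ.0) ((λ.λ.0) (λ.λ.0))
  →2  (λ.0 (λ.λ.0)) ((λ.λ.0) (λ.λ.0))
  →3  (λ.λ.0) (λ.λ.0) (λ.λ.0)
  →4  (λ.0) (λ.λ.0)
  →5  λ.λ.0

Term B:
  start: (λ.0 0 0) (λ.λ.0)
  →1  (λ.λ.0) (λ.λ.0) (λ.λ.0)
  →2  (λ.0) (λ.λ.0)
  →3  λ.λ.0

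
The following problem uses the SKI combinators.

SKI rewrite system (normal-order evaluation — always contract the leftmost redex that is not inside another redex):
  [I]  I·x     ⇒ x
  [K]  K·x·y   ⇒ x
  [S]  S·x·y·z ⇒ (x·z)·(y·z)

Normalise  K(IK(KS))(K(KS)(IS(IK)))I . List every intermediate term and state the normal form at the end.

Answer: normal form = KS  (in 3 steps)

Reduction:
  start: K(IK(KS))(K(KS)(IS(IK)))I
  →1  IK(KS)I
  →2  K(KS)I
  →3  KS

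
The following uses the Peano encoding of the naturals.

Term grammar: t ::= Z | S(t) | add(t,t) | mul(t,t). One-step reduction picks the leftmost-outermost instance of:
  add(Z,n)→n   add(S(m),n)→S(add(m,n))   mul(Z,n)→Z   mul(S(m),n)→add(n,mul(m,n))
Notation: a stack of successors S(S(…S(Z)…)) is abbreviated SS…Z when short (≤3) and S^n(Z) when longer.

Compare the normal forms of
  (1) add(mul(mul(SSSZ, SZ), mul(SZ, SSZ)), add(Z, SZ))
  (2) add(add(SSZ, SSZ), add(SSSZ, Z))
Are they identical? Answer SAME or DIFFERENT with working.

Term A:
  start: add(mul(mul(SSSZ, SZ), mul(SZ, SSZ)), add(Z, SZ))
  →1  add(mul(add(SZ, mul(SSZ, SZ)), mul(SZ, SSZ)), add(Z, SZ))
  →2  add(mul(S(add(Z, mul(SSZ, SZ))), mul(SZ, SSZ)), add(Z, SZ))
  →3  add(add(mul(SZ, SSZ), mul(add(Z, mul(SSZ, SZ)), mul(SZ, SSZ))), add(Z, SZ))
  →4  add(add(add(SSZ, mul(Z, SSZ)), mul(add(Z, mul(SSZ, SZ)), mul(SZ, SSZ))), add(Z, SZ))
  →5  add(add(S(add(SZ, mul(Z, SSZ))), mul(add(Z, mul(SSZ, SZ)), mul(SZ, SSZ))), add(Z, SZ))
  →6  add(S(add(add(SZ, mul(Z, SSZ)), mul(add(Z, mul(SSZ, SZ)), mul(SZ, SSZ)))), add(Z, SZ))
  →7  S(add(add(add(SZ, mul(Z, SSZ)), mul(add(Z, mul(SSZ, SZ)), mul(SZ, SSZ))), add(Z, SZ)))
  →8  S(add(add(S(add(Z, mul(Z, SSZ))), mul(add(Z, mul(SSZ, SZ)), mul(SZ, SSZ))), add(Z, SZ)))
  →9  S(add(S(add(add(Z, mul(Z, SSZ)), mul(add(Z, mul(SSZ, SZ)), mul(SZ, SSZ)))), add(Z, SZ)))
  →10  S(S(add(add(add(Z, mul(Z, SSZ)), mul(add(Z, mul(SSZ, SZ)), mul(SZ, SSZ))), add(Z, SZ))))
  →11  S(S(add(add(mul(Z, SSZ), mul(add(Z, mul(SSZ, SZ)), mul(SZ, SSZ))), add(Z, SZ))))
  →12  S(S(add(add(Z, mul(add(Z, mul(SSZ, SZ)), mul(SZ, SSZ))), add(Z, SZ))))
  →13  S(S(add(mul(add(Z, mul(SSZ, SZ)), mul(SZ, SSZ)), add(Z, SZ))))
  →14  S(S(add(mul(mul(SSZ, SZ), mul(SZ, SSZ)), add(Z, SZ))))
  →15  S(S(add(mul(add(SZ, mul(SZ, SZ)), mul(SZ, SSZ)), add(Z, SZ))))
  →16  S(S(add(mul(S(add(Z, mul(SZ, SZ))), mul(SZ, SSZ)), add(Z, SZ))))
  →17  S(S(add(add(mul(SZ, SSZ), mul(add(Z, mul(SZ, SZ)), mul(SZ, SSZ))), add(Z, SZ))))
  →18  S(S(add(add(add(SSZ, mul(Z, SSZ)), mul(add(Z, mul(SZ, SZ)), mul(SZ, SSZ))), add(Z, SZ))))
  →19  S(S(add(add(S(add(SZ, mul(Z, SSZ))), mul(add(Z, mul(SZ, SZ)), mul(SZ, SSZ))), add(Z, SZ))))
  →20  S(S(add(S(add(add(SZ, mul(Z, SSZ)), mul(add(Z, mul(SZ, SZ)), mul(SZ, SSZ)))), add(Z, SZ))))
  →21  S(S(S(add(add(add(SZ, mul(Z, SSZ)), mul(add(Z, mul(SZ, SZ)), mul(SZ, SSZ))), add(Z, SZ)))))
  →22  S(S(S(add(add(S(add(Z, mul(Z, SSZ))), mul(add(Z, mul(SZ, SZ)), mul(SZ, SSZ))), add(Z, SZ)))))
  →23  S(S(S(add(S(add(add(Z, mul(Z, SSZ)), mul(add(Z, mul(SZ, SZ)), mul(SZ, SSZ)))), add(Z, SZ)))))
  →24  S(S(S(S(add(add(add(Z, mul(Z, SSZ)), mul(add(Z, mul(SZ, SZ)), mul(SZ, SSZ))), add(Z, SZ))))))
  →25  S(S(S(S(add(add(mul(Z, SSZ), mul(add(Z, mul(SZ, SZ)), mul(SZ, SSZ))), add(Z, SZ))))))
  →26  S(S(S(S(add(add(Z, mul(add(Z, mul(SZ, SZ)), mul(SZ, SSZ))), add(Z, SZ))))))
  →27  S(S(S(S(add(mul(add(Z, mul(SZ, SZ)), mul(SZ, SSZ)), add(Z, SZ))))))
  →28  S(S(S(S(add(mul(mul(SZ, SZ), mul(SZ, SSZ)), add(Z, SZ))))))
  →29  S(S(S(S(add(mul(add(SZ, mul(Z, SZ)), mul(SZ, SSZ)), add(Z, SZ))))))
  →30  S(S(S(S(add(mul(S(add(Z, mul(Z, SZ))), mul(SZ, SSZ)), add(Z, SZ))))))
  →31  S(S(S(S(add(add(mul(SZ, SSZ), mul(add(Z, mul(Z, SZ)), mul(SZ, SSZ))), add(Z, SZ))))))
  →32  S(S(S(S(add(add(add(SSZ, mul(Z, SSZ)), mul(add(Z, mul(Z, SZ)), mul(SZ, SSZ))), add(Z, SZ))))))
  →33  S(S(S(S(add(add(S(add(SZ, mul(Z, SSZ))), mul(add(Z, mul(Z, SZ)), mul(SZ, SSZ))), add(Z, SZ))))))
  →34  S(S(S(S(add(S(add(add(SZ, mul(Z, SSZ)), mul(add(Z, mul(Z, SZ)), mul(SZ, SSZ)))), add(Z, SZ))))))
  →35  S(S(S(S(S(add(add(add(SZ, mul(Z, SSZ)), mul(add(Z, mul(Z, SZ)), mul(SZ, SSZ))), add(Z, SZ)))))))
  →36  S(S(S(S(S(add(add(S(add(Z, mul(Z, SSZ))), mul(add(Z, mul(Z, SZ)), mul(SZ, SSZ))), add(Z, SZ)))))))
  →37  S(S(S(S(S(add(S(add(add(Z, mul(Z, SSZ)), mul(add(Z, mul(Z, SZ)), mul(SZ, SSZ)))), add(Z, SZ)))))))
  →38  S(S(S(S(S(S(add(add(add(Z, mul(Z, SSZ)), mul(add(Z, mul(Z, SZ)), mul(SZ, SSZ))), add(Z, SZ))))))))
  →39  S(S(S(S(S(S(add(add(mul(Z, SSZ), mul(add(Z, mul(Z, SZ)), mul(SZ, SSZ))), add(Z, SZ))))))))
  →40  S(S(S(S(S(S(add(add(Z, mul(add(Z, mul(Z, SZ)), mul(SZ, SSZ))), add(Z, SZ))))))))
  →41  S(S(S(S(S(S(add(mul(add(Z, mul(Z, SZ)), mul(SZ, SSZ)), add(Z, SZ))))))))
  →42  S(S(S(S(S(S(add(mul(mul(Z, SZ), mul(SZ, SSZ)), add(Z, SZ))))))))
  →43  S(S(S(S(S(S(add(mul(Z, mul(SZ, SSZ)), add(Z, SZ))))))))
  →44  S(S(S(S(S(S(add(Z, add(Z, SZ))))))))
  →45  S(S(S(S(S(S(add(Z, SZ)))))))
  →46  S^7(Z)

Term B:
  start: add(add(SSZ, SSZ), add(SSSZ, Z))
  →1  add(S(add(SZ, SSZ)), add(SSSZ, Z))
  →2  S(add(add(SZ, SSZ), add(SSSZ, Z)))
  →3  S(add(S(add(Z, SSZ)), add(SSSZ, Z)))
  →4  S(S(add(add(Z, SSZ), add(SSSZ, Z))))
  →5  S(S(add(SSZ, add(SSSZ, Z))))
  →6  S(S(S(add(SZ, add(SSSZ, Z)))))
  →7  S(S(S(S(add(Z, add(SSSZ, Z))))))
  →8  S(S(S(S(add(SSSZ, Z)))))
  →9  S(S(S(S(S(add(SSZ, Z))))))
  →10  S(S(S(S(S(S(add(SZ, Z)))))))
  →11  S(S(S(S(S(S(S(add(Z, Z))))))))
  →12  S^7(Z)

Answer: SAME — A ⇓ S^7(Z), B ⇓ S^7(Z)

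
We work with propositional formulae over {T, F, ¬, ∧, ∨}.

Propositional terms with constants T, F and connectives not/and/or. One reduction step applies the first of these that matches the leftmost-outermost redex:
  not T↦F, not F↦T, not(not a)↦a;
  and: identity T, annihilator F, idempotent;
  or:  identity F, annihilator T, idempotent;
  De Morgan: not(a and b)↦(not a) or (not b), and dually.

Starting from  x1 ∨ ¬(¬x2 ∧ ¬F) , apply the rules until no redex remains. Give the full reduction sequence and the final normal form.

Answer: normal form = x1 ∨ x2  (in 4 steps)

Derivation:
  start: x1 ∨ ¬(¬x2 ∧ ¬F)
  step 1: x1 ∨ (¬¬x2 ∨ ¬¬F)
  step 2: x1 ∨ (x2 ∨ ¬¬F)
  step 3: x1 ∨ (x2 ∨ F)
  step 4: x1 ∨ x2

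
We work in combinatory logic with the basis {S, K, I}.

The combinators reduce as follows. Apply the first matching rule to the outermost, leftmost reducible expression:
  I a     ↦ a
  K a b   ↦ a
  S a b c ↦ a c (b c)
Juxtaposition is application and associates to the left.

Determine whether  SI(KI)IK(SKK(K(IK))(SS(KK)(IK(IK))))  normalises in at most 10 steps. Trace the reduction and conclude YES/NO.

Answer: YES — reaches normal form KK in 9 ≤ 10 steps

Derivation:
  start: SI(KI)IK(SKK(K(IK))(SS(KK)(IK(IK))))
  →1  II(KII)K(SKK(K(IK))(SS(KK)(IK(IK))))
  →2  I(KII)K(SKK(K(IK))(SS(KK)(IK(IK))))
  →3  KIIK(SKK(K(IK))(SS(KK)(IK(IK))))
  →4  IK(SKK(K(IK))(SS(KK)(IK(IK))))
  →5  K(SKK(K(IK))(SS(KK)(IK(IK))))
  →6  K(K(K(IK))(K(K(IK)))(SS(KK)(IK(IK))))
  →7  K(K(IK)(SS(KK)(IK(IK))))
  →8  K(IK)
  →9  KK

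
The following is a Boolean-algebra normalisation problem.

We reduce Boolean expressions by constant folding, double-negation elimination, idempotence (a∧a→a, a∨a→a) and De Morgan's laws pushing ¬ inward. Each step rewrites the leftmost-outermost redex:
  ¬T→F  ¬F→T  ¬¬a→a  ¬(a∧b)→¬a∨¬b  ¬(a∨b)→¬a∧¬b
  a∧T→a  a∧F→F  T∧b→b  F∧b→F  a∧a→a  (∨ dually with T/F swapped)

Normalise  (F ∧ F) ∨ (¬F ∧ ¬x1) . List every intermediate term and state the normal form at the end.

  start: (F ∧ F) ∨ (¬F ∧ ¬x1)
  step 1: F ∨ (¬F ∧ ¬x1)
  step 2: ¬F ∧ ¬x1
  step 3: T ∧ ¬x1
  step 4: ¬x1

Answer: normal form = ¬x1  (in 4 steps)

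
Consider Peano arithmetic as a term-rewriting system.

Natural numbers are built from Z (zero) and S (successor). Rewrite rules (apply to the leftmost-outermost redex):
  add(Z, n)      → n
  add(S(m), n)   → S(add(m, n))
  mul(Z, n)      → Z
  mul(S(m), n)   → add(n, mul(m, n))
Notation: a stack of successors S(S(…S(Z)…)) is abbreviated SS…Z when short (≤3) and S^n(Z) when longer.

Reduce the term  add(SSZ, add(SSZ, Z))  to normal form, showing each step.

Answer: normal form = S^4(Z)  (in 6 steps)

Derivation:
  start: add(SSZ, add(SSZ, Z))
  →1  S(add(SZ, add(SSZ, Z)))
  →2  S(S(add(Z, add(SSZ, Z))))
  →3  S(S(add(SSZ, Z)))
  →4  S(S(S(add(SZ, Z))))
  →5  S(S(S(S(add(Z, Z)))))
  →6  S^4(Z)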